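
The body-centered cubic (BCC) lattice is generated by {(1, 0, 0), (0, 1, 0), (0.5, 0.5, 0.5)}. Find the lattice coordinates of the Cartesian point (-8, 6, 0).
-8b₁ + 6b₂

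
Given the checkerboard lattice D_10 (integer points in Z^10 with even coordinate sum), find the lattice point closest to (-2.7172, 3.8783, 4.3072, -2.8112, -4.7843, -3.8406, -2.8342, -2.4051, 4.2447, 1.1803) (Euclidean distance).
(-3, 4, 4, -3, -5, -4, -3, -3, 4, 1)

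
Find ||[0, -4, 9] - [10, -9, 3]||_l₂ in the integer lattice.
12.6886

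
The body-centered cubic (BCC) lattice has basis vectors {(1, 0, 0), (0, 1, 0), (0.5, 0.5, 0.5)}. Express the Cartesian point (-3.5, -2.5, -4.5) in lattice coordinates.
b₁ + 2b₂ - 9b₃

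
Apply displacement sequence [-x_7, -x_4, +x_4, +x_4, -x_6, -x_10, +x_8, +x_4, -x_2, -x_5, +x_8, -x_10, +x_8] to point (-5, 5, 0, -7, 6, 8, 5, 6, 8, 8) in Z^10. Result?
(-5, 4, 0, -5, 5, 7, 4, 9, 8, 6)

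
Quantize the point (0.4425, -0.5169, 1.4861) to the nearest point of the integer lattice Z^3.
(0, -1, 1)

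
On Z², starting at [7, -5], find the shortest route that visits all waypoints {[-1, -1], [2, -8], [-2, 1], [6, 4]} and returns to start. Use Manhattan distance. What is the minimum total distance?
42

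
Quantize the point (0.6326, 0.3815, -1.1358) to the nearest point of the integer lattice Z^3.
(1, 0, -1)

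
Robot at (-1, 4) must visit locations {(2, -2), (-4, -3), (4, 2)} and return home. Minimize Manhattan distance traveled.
30
(one optimal route: (-1, 4) → (-4, -3) → (2, -2) → (4, 2) → (-1, 4))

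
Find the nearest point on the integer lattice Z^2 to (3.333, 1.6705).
(3, 2)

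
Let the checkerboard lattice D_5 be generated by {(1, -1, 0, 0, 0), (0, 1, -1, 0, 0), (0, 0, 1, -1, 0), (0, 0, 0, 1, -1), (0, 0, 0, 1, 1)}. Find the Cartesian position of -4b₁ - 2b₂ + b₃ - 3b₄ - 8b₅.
(-4, 2, 3, -12, -5)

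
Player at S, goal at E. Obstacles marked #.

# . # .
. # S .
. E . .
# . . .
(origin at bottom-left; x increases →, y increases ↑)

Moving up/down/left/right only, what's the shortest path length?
2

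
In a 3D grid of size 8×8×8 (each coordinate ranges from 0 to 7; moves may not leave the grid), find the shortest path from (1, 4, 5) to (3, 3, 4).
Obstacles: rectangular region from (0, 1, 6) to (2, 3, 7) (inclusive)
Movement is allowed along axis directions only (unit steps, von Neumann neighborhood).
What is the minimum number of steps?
4
(one shortest path: (1, 4, 5) → (2, 4, 5) → (3, 4, 5) → (3, 3, 5) → (3, 3, 4))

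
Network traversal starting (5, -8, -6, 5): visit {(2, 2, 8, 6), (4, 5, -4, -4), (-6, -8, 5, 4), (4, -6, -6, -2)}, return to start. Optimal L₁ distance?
98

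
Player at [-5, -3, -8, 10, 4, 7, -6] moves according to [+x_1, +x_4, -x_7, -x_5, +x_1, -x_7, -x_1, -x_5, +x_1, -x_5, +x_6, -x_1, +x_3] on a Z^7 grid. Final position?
(-4, -3, -7, 11, 1, 8, -8)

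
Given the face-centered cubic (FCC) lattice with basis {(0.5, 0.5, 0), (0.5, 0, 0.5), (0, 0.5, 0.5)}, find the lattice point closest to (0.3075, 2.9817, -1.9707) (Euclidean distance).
(0, 3, -2)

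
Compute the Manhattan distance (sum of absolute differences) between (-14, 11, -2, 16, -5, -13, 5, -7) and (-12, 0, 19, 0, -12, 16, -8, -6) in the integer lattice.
100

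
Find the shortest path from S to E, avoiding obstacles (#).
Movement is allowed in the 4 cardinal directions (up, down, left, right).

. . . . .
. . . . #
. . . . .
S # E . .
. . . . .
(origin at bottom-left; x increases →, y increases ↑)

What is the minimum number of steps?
4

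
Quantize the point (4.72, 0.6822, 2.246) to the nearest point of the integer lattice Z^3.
(5, 1, 2)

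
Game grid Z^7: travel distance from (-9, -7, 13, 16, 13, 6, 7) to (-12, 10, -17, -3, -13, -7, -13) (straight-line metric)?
52.9528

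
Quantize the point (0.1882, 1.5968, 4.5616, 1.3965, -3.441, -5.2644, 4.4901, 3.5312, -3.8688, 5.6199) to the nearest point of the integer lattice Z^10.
(0, 2, 5, 1, -3, -5, 4, 4, -4, 6)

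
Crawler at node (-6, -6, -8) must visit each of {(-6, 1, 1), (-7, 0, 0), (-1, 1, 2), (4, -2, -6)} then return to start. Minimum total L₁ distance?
56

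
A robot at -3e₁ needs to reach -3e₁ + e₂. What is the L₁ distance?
1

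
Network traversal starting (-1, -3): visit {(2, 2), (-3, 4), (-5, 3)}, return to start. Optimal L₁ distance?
28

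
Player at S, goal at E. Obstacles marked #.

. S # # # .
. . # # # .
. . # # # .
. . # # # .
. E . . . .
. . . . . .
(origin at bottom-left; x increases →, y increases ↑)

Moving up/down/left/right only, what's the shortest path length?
4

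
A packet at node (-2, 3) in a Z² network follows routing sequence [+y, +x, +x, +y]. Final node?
(0, 5)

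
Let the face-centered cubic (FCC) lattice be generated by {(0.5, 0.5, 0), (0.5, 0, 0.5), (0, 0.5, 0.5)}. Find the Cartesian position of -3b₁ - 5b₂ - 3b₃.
(-4, -3, -4)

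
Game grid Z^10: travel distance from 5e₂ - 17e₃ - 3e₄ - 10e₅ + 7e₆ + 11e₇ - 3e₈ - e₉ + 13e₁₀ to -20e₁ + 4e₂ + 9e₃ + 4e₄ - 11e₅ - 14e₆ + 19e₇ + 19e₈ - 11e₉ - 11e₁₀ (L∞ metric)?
26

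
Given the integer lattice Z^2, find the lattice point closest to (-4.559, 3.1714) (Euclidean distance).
(-5, 3)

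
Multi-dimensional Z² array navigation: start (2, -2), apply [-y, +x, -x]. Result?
(2, -3)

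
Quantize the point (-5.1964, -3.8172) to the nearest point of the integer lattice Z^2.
(-5, -4)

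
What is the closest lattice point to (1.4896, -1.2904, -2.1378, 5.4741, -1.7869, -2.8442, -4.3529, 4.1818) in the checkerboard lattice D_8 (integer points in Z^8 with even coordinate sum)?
(1, -1, -2, 5, -2, -3, -4, 4)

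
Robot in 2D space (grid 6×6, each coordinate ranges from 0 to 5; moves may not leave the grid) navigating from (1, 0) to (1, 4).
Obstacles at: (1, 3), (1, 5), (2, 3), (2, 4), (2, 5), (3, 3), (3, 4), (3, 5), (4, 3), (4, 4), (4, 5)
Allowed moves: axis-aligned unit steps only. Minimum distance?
6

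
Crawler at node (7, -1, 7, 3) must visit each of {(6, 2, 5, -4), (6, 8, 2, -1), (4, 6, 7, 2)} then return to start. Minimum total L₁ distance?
48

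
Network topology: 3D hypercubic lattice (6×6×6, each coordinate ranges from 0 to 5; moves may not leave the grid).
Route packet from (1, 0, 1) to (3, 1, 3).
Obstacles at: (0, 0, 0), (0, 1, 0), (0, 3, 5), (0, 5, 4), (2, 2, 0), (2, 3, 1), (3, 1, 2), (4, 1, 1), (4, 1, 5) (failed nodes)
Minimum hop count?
5
(one shortest path: (1, 0, 1) → (2, 0, 1) → (3, 0, 1) → (3, 0, 2) → (3, 0, 3) → (3, 1, 3))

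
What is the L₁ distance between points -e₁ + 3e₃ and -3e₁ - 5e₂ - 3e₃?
13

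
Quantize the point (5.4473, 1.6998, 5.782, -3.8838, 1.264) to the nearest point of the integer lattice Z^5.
(5, 2, 6, -4, 1)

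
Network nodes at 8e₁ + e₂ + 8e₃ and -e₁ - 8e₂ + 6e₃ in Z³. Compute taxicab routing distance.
20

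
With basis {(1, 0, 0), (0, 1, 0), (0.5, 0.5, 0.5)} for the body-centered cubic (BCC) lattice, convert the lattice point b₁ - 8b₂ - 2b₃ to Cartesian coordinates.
(0, -9, -1)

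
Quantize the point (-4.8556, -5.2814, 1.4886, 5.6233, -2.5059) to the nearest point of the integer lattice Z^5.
(-5, -5, 1, 6, -3)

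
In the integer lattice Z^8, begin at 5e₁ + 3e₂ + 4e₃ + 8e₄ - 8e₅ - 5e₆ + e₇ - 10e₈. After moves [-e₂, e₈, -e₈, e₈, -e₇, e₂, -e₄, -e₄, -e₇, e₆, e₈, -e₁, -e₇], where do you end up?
(4, 3, 4, 6, -8, -4, -2, -8)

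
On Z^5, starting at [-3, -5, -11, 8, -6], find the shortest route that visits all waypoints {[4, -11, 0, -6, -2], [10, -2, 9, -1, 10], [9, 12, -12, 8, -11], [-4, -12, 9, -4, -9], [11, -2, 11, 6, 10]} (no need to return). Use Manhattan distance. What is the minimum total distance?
175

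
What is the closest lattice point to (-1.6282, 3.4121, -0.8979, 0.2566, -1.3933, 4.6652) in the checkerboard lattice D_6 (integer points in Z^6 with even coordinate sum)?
(-2, 3, -1, 0, -1, 5)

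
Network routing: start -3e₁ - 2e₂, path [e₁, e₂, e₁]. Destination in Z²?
(-1, -1)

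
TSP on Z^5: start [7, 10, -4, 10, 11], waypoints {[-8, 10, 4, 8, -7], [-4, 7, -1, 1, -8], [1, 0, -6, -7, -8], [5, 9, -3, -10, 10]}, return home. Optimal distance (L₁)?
150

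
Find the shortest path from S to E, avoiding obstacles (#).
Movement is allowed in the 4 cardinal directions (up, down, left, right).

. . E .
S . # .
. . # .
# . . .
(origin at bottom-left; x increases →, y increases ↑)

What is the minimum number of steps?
3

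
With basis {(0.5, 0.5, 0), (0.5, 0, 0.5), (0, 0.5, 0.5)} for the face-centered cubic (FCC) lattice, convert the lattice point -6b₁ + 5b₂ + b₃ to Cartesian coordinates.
(-0.5, -2.5, 3)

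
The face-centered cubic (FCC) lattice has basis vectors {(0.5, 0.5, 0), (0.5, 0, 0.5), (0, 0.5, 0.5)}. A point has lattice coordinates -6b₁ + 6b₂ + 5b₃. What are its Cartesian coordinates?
(0, -0.5, 5.5)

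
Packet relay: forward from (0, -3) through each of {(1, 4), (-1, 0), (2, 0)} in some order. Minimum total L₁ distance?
12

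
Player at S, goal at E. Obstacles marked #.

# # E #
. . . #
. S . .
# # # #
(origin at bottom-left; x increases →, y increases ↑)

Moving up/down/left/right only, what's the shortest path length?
3
(one shortest path: (1, 1) → (2, 1) → (2, 2) → (2, 3))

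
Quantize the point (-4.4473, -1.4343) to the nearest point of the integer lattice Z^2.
(-4, -1)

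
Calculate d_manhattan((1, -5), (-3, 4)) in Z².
13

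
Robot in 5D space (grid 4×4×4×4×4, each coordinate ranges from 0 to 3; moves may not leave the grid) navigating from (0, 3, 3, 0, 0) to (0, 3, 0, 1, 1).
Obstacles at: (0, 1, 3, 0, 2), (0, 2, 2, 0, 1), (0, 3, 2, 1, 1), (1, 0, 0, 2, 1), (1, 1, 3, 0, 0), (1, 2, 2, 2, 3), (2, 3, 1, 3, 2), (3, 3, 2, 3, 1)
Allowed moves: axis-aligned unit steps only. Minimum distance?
5
(one shortest path: (0, 3, 3, 0, 0) → (0, 3, 2, 0, 0) → (0, 3, 1, 0, 0) → (0, 3, 0, 0, 0) → (0, 3, 0, 1, 0) → (0, 3, 0, 1, 1))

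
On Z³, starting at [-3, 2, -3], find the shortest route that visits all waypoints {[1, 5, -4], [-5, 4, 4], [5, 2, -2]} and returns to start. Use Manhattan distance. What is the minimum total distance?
44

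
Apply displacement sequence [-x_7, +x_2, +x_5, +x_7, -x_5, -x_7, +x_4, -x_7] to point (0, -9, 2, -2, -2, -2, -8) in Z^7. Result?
(0, -8, 2, -1, -2, -2, -10)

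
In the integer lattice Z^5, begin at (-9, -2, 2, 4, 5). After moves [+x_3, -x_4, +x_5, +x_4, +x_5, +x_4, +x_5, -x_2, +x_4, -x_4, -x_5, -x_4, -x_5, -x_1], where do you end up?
(-10, -3, 3, 4, 6)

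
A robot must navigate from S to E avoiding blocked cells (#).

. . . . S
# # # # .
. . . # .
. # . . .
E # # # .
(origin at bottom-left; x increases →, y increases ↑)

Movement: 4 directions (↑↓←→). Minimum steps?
10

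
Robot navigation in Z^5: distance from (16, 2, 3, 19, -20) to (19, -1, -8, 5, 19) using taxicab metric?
70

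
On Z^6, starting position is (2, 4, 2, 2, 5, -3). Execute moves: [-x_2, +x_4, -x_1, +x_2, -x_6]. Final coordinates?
(1, 4, 2, 3, 5, -4)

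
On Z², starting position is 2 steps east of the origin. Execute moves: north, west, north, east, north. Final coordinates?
(2, 3)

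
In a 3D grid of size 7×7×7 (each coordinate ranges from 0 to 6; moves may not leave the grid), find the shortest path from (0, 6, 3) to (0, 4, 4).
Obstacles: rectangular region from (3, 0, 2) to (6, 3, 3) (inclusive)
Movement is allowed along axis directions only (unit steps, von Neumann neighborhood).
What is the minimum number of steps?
3
(one shortest path: (0, 6, 3) → (0, 5, 3) → (0, 4, 3) → (0, 4, 4))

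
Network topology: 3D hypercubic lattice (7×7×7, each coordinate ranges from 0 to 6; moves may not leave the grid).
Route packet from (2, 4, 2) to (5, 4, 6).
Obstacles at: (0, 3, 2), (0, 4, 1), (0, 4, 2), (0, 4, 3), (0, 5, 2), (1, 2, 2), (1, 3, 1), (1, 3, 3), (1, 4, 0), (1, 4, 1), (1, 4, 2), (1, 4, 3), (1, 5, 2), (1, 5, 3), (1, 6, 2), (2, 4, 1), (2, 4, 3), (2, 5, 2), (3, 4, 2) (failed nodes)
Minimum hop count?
9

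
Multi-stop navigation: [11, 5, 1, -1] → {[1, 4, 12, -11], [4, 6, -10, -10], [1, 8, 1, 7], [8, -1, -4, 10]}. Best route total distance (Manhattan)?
110
(one optimal route: (11, 5, 1, -1) → (1, 8, 1, 7) → (8, -1, -4, 10) → (4, 6, -10, -10) → (1, 4, 12, -11))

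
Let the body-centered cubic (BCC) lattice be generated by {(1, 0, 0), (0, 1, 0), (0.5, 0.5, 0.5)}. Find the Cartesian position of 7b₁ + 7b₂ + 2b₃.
(8, 8, 1)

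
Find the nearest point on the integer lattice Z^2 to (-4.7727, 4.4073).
(-5, 4)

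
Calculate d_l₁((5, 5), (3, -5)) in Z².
12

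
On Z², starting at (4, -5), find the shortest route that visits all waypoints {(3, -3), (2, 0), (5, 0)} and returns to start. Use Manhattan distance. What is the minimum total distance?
16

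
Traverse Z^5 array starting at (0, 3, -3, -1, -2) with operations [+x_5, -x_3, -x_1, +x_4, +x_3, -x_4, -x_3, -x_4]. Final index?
(-1, 3, -4, -2, -1)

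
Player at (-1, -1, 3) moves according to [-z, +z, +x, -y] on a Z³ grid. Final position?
(0, -2, 3)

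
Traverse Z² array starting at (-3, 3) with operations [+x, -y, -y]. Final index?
(-2, 1)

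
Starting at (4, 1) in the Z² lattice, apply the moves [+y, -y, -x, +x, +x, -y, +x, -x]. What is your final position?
(5, 0)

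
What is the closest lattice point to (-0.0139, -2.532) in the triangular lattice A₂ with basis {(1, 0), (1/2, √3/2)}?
(-0.5, -2.598)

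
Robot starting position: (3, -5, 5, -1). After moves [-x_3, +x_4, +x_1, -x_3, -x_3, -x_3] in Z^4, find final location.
(4, -5, 1, 0)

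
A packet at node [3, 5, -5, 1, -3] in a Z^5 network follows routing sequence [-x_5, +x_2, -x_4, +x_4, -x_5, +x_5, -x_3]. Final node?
(3, 6, -6, 1, -4)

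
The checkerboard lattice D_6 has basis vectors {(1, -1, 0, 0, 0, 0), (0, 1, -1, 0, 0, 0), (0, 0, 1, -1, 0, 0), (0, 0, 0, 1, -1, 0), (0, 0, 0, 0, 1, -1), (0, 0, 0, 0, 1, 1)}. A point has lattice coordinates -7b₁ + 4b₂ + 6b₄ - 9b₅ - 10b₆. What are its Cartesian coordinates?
(-7, 11, -4, 6, -25, -1)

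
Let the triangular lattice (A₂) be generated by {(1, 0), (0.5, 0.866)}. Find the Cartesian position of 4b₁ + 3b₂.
(5.5, 2.598)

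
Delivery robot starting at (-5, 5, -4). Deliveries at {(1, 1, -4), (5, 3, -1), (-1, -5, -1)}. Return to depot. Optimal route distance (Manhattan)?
50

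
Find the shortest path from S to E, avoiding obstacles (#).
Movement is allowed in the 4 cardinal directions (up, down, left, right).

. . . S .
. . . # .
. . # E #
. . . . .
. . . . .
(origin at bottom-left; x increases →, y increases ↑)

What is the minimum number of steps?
8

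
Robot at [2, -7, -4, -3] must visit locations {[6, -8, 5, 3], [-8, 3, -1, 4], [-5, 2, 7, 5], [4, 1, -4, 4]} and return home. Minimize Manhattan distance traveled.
92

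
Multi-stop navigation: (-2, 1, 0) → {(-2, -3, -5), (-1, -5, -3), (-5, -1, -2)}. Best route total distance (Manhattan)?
20
(one optimal route: (-2, 1, 0) → (-5, -1, -2) → (-2, -3, -5) → (-1, -5, -3))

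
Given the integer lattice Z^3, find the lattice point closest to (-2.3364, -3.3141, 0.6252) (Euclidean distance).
(-2, -3, 1)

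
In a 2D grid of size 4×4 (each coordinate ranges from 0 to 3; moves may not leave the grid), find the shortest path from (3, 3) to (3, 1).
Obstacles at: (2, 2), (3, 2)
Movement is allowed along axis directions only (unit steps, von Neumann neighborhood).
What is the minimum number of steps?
6
(one shortest path: (3, 3) → (2, 3) → (1, 3) → (1, 2) → (1, 1) → (2, 1) → (3, 1))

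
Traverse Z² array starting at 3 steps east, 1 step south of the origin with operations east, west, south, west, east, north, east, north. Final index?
(4, 0)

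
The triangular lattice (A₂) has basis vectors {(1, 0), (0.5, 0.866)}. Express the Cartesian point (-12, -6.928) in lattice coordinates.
-8b₁ - 8b₂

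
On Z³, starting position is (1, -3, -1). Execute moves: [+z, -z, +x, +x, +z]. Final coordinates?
(3, -3, 0)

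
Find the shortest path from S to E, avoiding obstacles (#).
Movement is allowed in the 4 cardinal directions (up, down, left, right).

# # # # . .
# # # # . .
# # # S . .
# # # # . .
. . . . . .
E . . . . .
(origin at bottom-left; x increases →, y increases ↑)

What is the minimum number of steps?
8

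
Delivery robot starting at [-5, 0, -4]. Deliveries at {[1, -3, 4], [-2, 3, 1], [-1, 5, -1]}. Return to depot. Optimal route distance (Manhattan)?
46
(one optimal route: (-5, 0, -4) → (1, -3, 4) → (-2, 3, 1) → (-1, 5, -1) → (-5, 0, -4))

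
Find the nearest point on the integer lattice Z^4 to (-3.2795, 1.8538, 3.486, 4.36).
(-3, 2, 3, 4)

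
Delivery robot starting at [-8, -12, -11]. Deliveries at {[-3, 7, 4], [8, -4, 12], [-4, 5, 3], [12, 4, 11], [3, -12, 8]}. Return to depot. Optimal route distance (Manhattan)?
124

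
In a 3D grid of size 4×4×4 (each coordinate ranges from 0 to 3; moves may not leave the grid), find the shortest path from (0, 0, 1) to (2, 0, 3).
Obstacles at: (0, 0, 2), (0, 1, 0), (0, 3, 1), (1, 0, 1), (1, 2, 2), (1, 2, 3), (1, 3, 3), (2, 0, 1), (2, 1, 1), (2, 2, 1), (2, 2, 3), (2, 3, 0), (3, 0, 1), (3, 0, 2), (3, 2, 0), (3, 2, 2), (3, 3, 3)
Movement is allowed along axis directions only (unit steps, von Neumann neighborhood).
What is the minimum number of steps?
6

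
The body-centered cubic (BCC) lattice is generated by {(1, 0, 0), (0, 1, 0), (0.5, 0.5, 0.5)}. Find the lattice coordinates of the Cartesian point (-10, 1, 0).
-10b₁ + b₂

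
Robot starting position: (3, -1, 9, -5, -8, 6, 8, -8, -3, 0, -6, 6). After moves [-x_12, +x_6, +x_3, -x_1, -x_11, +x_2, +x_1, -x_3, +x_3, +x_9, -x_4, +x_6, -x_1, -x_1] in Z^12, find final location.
(1, 0, 10, -6, -8, 8, 8, -8, -2, 0, -7, 5)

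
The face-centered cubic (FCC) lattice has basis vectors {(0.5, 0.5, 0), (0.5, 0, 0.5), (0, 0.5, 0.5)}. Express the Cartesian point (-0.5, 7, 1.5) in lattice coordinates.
5b₁ - 6b₂ + 9b₃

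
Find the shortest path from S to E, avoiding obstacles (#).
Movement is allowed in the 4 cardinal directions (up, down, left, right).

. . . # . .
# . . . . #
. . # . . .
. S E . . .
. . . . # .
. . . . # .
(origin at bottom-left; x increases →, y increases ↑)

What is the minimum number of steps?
1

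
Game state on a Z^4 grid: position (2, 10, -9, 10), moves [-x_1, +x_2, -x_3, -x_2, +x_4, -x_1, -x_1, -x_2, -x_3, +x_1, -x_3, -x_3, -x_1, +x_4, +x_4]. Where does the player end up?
(-1, 9, -13, 13)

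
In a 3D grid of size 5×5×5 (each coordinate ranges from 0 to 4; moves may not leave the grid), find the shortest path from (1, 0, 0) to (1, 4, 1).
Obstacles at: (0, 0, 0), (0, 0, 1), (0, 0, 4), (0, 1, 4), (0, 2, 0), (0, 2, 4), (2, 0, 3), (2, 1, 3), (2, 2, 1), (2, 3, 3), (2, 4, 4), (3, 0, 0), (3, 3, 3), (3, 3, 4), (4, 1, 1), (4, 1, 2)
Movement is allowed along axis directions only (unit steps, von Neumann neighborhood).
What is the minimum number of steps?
5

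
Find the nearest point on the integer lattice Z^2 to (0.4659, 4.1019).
(0, 4)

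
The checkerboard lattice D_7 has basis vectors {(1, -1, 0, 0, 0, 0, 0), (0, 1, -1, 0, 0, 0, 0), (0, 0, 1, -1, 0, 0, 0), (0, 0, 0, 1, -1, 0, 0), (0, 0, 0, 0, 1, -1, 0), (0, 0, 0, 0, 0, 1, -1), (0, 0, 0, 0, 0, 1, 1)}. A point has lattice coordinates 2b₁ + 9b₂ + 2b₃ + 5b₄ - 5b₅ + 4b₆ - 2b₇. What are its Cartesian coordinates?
(2, 7, -7, 3, -10, 7, -6)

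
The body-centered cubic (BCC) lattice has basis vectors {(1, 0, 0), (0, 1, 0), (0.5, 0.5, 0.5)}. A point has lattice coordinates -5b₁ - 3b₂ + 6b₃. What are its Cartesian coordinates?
(-2, 0, 3)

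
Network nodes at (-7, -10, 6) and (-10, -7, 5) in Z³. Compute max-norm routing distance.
3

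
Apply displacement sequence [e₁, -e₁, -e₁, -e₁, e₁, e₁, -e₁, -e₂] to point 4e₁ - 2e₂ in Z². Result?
(3, -3)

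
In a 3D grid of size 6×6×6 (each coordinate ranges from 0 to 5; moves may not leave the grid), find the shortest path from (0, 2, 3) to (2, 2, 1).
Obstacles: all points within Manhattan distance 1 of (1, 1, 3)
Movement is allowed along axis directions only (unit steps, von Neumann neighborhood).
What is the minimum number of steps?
4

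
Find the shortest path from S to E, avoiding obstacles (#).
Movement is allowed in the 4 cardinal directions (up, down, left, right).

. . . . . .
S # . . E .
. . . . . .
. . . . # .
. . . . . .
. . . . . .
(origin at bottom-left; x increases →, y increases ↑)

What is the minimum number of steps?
6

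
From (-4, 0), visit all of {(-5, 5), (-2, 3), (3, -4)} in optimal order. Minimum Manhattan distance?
23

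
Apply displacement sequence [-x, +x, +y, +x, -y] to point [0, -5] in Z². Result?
(1, -5)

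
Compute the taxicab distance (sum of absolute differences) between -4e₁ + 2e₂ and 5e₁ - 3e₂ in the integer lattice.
14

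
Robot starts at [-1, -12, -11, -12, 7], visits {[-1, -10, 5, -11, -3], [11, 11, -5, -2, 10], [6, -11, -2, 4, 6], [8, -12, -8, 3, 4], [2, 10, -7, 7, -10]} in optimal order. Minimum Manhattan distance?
161
(one optimal route: (-1, -12, -11, -12, 7) → (-1, -10, 5, -11, -3) → (6, -11, -2, 4, 6) → (8, -12, -8, 3, 4) → (11, 11, -5, -2, 10) → (2, 10, -7, 7, -10))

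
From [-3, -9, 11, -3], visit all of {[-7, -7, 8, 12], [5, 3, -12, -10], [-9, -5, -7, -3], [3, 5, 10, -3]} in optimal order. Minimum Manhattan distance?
122
(one optimal route: (-3, -9, 11, -3) → (3, 5, 10, -3) → (5, 3, -12, -10) → (-9, -5, -7, -3) → (-7, -7, 8, 12))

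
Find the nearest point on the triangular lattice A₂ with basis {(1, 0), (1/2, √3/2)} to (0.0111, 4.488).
(0.5, 4.33)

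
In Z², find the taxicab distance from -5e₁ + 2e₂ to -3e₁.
4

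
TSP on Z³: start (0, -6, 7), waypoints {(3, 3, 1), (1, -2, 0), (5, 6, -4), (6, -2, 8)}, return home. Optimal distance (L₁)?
62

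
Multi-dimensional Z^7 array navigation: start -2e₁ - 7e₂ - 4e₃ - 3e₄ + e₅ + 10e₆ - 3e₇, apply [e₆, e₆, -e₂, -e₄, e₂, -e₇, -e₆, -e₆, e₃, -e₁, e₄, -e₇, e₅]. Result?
(-3, -7, -3, -3, 2, 10, -5)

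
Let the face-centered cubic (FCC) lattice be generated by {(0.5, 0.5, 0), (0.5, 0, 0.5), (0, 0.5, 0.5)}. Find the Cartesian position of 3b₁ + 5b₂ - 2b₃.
(4, 0.5, 1.5)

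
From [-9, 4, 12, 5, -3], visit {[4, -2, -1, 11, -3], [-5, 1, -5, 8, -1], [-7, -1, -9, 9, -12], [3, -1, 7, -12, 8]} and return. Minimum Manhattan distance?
174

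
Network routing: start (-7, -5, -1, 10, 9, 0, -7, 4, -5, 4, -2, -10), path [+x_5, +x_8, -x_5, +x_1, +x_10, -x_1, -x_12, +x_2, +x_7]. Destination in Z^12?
(-7, -4, -1, 10, 9, 0, -6, 5, -5, 5, -2, -11)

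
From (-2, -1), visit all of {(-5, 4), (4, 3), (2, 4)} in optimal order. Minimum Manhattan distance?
18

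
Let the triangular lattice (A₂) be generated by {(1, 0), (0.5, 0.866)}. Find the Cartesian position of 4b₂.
(2, 3.464)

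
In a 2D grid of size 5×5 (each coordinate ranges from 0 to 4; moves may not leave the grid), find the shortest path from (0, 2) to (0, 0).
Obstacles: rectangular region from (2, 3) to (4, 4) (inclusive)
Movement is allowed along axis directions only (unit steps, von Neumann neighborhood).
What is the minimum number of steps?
2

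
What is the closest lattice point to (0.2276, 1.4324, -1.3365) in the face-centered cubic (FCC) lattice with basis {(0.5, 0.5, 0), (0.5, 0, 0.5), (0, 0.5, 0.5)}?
(0, 1.5, -1.5)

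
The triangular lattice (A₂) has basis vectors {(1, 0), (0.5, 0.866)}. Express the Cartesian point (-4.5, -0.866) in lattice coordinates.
-4b₁ - b₂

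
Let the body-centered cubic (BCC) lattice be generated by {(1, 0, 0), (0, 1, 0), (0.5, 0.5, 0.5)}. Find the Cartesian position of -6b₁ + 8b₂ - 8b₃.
(-10, 4, -4)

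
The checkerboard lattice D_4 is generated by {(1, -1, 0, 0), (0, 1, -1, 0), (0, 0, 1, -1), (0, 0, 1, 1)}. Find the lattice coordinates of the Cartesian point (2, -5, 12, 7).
2b₁ - 3b₂ + b₃ + 8b₄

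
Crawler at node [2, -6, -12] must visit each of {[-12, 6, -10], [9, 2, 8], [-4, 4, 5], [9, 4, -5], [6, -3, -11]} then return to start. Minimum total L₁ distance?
110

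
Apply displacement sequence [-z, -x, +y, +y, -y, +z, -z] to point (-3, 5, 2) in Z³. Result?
(-4, 6, 1)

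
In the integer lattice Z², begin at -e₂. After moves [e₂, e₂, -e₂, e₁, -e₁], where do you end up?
(0, 0)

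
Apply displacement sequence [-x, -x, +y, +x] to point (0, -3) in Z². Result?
(-1, -2)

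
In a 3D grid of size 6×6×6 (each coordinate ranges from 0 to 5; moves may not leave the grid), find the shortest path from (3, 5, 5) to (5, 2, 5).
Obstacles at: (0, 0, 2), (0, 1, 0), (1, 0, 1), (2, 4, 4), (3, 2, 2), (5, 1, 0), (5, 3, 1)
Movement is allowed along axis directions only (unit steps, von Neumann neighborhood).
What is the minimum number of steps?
5
(one shortest path: (3, 5, 5) → (4, 5, 5) → (5, 5, 5) → (5, 4, 5) → (5, 3, 5) → (5, 2, 5))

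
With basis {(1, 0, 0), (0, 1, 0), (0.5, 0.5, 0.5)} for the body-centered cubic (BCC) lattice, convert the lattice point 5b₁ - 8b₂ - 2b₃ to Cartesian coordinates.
(4, -9, -1)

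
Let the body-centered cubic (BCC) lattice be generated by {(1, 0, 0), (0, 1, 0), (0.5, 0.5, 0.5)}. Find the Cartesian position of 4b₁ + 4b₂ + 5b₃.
(6.5, 6.5, 2.5)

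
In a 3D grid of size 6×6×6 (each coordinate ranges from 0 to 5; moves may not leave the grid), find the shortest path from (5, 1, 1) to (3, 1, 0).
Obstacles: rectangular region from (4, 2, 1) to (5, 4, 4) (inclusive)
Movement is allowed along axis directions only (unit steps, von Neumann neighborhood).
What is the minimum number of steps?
3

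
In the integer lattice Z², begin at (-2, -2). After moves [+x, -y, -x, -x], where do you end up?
(-3, -3)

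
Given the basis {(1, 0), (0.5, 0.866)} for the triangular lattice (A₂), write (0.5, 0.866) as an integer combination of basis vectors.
b₂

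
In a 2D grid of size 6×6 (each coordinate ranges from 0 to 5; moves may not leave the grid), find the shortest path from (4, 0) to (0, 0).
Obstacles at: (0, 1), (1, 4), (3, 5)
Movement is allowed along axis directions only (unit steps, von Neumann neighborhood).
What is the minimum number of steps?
4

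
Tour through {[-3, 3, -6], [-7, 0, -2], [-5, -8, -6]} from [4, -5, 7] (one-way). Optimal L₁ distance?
49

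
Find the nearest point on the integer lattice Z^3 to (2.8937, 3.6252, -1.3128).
(3, 4, -1)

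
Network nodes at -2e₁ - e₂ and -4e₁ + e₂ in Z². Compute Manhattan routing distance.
4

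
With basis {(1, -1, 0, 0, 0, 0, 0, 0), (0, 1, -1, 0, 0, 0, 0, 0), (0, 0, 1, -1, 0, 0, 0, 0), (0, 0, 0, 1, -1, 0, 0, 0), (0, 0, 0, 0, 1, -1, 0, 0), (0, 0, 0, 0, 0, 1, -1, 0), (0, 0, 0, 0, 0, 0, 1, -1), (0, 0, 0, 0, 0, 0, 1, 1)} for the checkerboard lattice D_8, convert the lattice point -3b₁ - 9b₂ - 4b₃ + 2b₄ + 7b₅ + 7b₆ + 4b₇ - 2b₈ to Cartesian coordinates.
(-3, -6, 5, 6, 5, 0, -5, -6)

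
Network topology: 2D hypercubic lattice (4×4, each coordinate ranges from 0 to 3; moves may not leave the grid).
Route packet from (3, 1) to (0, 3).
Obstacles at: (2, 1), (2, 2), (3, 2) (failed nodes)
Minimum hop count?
7
(one shortest path: (3, 1) → (3, 0) → (2, 0) → (1, 0) → (0, 0) → (0, 1) → (0, 2) → (0, 3))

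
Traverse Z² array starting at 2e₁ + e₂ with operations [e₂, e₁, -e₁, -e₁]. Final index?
(1, 2)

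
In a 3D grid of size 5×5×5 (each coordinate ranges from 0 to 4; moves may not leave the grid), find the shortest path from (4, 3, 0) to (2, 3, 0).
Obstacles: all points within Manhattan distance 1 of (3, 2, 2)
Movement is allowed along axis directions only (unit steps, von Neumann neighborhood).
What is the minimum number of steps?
2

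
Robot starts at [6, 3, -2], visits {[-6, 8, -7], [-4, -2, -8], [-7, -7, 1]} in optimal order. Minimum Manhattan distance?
52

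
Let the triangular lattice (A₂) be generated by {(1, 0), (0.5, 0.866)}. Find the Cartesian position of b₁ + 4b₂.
(3, 3.464)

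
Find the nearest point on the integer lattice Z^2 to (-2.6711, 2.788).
(-3, 3)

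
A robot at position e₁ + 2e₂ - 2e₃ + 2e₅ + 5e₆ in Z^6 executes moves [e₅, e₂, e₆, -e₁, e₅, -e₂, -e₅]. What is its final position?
(0, 2, -2, 0, 3, 6)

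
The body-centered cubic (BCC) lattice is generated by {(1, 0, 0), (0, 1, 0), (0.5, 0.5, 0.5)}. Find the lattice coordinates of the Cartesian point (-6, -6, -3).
-3b₁ - 3b₂ - 6b₃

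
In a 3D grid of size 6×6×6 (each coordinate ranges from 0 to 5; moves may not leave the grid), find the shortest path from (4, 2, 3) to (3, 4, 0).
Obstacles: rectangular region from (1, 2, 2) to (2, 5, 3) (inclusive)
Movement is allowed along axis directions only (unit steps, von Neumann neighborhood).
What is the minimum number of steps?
6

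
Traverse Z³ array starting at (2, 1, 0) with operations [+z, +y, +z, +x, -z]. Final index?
(3, 2, 1)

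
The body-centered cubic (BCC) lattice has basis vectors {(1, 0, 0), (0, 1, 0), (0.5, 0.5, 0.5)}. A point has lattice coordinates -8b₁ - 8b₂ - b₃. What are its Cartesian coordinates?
(-8.5, -8.5, -0.5)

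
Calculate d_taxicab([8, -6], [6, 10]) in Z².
18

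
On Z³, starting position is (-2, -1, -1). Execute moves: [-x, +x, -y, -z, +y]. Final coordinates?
(-2, -1, -2)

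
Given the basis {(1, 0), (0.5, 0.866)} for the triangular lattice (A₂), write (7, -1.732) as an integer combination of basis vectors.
8b₁ - 2b₂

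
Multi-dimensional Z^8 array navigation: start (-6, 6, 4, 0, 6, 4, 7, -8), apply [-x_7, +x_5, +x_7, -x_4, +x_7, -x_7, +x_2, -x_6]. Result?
(-6, 7, 4, -1, 7, 3, 7, -8)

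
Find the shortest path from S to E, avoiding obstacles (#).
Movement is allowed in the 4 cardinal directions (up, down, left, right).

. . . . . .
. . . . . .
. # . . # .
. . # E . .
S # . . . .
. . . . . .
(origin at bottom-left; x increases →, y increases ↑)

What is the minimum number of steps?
6
(one shortest path: (0, 1) → (0, 0) → (1, 0) → (2, 0) → (3, 0) → (3, 1) → (3, 2))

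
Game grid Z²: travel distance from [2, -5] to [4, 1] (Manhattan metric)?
8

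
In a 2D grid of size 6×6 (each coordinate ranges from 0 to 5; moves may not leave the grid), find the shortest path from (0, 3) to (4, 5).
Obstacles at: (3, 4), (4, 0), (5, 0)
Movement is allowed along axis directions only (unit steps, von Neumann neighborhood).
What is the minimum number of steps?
6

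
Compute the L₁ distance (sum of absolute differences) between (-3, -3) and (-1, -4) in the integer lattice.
3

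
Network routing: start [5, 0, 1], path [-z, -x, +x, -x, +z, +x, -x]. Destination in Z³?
(4, 0, 1)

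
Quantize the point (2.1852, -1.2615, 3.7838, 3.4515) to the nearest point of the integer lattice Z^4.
(2, -1, 4, 3)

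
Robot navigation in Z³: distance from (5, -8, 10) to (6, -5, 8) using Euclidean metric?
3.74166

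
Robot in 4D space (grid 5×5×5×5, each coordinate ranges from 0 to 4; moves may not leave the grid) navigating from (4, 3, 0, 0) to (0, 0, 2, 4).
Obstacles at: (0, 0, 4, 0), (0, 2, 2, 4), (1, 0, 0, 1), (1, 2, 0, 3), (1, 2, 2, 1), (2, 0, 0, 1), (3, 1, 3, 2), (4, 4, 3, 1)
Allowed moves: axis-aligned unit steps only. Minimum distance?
13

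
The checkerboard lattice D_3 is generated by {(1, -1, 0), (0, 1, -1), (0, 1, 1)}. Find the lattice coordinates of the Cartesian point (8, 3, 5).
8b₁ + 3b₂ + 8b₃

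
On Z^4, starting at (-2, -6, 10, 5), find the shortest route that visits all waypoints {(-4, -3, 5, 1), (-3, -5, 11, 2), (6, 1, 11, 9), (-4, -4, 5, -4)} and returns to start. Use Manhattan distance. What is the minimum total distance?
74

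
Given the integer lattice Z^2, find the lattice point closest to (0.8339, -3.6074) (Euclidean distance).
(1, -4)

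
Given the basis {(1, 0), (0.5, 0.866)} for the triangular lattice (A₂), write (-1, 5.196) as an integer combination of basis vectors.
-4b₁ + 6b₂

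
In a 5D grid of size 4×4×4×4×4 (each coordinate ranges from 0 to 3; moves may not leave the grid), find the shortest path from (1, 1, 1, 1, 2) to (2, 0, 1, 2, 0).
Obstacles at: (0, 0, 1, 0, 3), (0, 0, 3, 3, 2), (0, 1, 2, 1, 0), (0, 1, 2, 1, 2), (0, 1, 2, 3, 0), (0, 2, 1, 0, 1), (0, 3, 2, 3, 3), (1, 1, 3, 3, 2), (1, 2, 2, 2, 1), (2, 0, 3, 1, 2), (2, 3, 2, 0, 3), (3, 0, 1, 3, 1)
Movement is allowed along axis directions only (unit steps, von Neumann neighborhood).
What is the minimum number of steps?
5
(one shortest path: (1, 1, 1, 1, 2) → (2, 1, 1, 1, 2) → (2, 0, 1, 1, 2) → (2, 0, 1, 2, 2) → (2, 0, 1, 2, 1) → (2, 0, 1, 2, 0))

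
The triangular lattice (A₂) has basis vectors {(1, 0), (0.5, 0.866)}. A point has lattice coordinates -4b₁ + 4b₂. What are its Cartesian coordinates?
(-2, 3.464)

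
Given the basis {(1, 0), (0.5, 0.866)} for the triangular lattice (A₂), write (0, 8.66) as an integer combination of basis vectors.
-5b₁ + 10b₂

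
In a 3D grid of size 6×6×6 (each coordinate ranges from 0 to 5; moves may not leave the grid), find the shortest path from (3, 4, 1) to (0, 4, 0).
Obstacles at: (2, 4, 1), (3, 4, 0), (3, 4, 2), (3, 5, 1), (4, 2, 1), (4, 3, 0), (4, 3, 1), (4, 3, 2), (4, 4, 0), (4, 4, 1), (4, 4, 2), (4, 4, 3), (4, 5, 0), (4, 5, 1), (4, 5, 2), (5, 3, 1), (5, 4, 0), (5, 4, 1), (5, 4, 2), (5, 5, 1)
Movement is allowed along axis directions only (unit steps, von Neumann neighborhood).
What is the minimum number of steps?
6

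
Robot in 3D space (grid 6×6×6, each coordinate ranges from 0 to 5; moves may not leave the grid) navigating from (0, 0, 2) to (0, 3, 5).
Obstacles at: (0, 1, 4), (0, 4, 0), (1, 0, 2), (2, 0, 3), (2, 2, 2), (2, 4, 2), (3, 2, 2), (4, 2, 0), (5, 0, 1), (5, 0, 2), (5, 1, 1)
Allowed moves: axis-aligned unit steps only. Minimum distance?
6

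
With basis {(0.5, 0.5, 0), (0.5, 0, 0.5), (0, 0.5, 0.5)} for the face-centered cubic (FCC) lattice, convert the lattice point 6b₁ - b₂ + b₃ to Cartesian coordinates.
(2.5, 3.5, 0)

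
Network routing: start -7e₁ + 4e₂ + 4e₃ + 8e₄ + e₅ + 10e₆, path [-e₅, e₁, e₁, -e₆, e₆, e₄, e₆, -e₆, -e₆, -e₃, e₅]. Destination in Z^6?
(-5, 4, 3, 9, 1, 9)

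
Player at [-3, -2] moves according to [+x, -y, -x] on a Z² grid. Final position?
(-3, -3)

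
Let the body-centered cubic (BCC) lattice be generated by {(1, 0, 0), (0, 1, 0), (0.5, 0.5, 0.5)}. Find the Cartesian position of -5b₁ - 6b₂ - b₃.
(-5.5, -6.5, -0.5)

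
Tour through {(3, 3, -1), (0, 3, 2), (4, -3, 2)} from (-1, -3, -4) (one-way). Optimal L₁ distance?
27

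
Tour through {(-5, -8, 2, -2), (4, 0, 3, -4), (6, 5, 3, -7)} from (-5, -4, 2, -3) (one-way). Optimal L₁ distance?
35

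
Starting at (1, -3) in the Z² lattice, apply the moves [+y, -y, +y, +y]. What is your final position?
(1, -1)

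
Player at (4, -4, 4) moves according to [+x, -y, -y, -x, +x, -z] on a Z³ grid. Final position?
(5, -6, 3)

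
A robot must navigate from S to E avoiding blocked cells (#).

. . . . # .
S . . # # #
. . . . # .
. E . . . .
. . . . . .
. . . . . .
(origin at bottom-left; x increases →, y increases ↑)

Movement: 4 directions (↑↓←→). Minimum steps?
3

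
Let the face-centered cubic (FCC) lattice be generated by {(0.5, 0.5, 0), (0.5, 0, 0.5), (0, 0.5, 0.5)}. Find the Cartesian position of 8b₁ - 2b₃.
(4, 3, -1)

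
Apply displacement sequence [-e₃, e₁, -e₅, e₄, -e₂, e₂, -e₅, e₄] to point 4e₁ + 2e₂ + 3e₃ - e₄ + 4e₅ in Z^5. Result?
(5, 2, 2, 1, 2)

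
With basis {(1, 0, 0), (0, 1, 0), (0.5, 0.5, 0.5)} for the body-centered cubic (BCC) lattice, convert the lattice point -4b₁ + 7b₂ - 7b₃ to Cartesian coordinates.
(-7.5, 3.5, -3.5)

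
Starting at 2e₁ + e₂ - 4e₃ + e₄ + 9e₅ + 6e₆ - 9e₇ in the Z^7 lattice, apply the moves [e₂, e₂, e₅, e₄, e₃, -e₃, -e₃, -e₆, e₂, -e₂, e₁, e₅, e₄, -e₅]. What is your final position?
(3, 3, -5, 3, 10, 5, -9)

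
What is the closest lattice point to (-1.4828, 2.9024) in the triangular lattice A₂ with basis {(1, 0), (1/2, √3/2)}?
(-1.5, 2.598)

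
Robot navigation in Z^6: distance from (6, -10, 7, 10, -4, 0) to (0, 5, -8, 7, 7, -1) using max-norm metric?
15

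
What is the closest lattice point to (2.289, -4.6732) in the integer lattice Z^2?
(2, -5)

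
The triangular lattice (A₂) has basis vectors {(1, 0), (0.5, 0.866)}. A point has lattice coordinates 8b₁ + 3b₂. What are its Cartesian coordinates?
(9.5, 2.598)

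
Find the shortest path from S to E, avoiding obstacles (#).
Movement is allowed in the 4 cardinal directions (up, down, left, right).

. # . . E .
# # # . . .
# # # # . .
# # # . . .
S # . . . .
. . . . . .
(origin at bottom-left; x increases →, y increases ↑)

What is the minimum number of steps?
10
(one shortest path: (0, 1) → (0, 0) → (1, 0) → (2, 0) → (3, 0) → (4, 0) → (4, 1) → (4, 2) → (4, 3) → (4, 4) → (4, 5))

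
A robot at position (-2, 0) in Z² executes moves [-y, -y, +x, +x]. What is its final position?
(0, -2)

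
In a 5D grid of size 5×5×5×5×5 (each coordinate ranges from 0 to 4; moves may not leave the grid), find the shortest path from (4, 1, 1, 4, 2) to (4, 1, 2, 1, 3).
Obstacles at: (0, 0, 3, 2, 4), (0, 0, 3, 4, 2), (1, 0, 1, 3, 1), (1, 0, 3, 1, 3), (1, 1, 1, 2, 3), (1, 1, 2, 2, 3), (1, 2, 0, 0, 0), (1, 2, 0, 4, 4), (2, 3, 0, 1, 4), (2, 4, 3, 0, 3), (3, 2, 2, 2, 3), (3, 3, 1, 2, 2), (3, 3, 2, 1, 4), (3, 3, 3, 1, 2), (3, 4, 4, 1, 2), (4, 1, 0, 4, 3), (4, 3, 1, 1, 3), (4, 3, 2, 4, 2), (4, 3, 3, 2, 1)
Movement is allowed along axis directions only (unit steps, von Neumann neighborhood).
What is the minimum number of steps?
5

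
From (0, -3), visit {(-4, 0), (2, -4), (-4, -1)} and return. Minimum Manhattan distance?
20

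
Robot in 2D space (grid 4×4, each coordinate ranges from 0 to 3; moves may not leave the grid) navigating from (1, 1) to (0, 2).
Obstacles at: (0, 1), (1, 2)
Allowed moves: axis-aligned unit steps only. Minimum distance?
6
(one shortest path: (1, 1) → (2, 1) → (2, 2) → (2, 3) → (1, 3) → (0, 3) → (0, 2))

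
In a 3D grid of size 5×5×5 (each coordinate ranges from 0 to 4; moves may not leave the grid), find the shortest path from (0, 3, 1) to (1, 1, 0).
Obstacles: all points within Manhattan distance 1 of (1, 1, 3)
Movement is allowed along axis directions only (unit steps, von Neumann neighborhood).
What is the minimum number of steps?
4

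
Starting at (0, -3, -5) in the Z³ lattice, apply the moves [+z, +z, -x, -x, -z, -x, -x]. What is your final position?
(-4, -3, -4)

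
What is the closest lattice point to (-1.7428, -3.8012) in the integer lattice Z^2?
(-2, -4)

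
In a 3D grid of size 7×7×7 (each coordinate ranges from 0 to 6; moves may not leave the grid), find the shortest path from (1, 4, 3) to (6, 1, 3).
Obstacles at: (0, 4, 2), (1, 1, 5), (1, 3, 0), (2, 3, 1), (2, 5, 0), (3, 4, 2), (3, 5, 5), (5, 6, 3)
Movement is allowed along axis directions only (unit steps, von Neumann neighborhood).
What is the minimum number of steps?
8
(one shortest path: (1, 4, 3) → (2, 4, 3) → (3, 4, 3) → (4, 4, 3) → (5, 4, 3) → (6, 4, 3) → (6, 3, 3) → (6, 2, 3) → (6, 1, 3))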